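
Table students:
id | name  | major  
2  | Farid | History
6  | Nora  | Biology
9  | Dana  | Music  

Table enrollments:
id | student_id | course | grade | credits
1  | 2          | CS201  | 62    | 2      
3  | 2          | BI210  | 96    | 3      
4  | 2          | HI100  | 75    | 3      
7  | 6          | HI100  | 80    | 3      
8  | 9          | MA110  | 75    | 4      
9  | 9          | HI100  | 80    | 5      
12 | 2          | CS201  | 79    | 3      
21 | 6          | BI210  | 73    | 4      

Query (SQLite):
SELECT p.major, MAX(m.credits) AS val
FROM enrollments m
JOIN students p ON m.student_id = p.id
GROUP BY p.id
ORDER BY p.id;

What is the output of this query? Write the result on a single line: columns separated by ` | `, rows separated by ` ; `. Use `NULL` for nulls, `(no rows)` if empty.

Join each enrollments row to its students via student_id.
Group joined rows by students.id; compute MAX(m.credits) per group.
  2: ids {1, 3, 4, 12} → MAX(m.credits)=3
  6: ids {7, 21} → MAX(m.credits)=4
  9: ids {8, 9} → MAX(m.credits)=5

History | 3 ; Biology | 4 ; Music | 5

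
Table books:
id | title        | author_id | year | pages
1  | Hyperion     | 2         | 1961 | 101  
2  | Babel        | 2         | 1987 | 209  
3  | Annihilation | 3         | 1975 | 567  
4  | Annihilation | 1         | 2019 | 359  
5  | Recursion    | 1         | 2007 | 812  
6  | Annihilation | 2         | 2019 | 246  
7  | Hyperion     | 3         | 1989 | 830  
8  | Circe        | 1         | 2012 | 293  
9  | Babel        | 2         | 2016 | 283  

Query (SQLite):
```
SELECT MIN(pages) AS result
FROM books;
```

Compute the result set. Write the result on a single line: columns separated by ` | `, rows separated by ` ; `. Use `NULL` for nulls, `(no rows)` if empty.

All pages values: [101, 209, 567, 359, 812, 246, 830, 293, 283].
MIN of non-NULL values = 101.

101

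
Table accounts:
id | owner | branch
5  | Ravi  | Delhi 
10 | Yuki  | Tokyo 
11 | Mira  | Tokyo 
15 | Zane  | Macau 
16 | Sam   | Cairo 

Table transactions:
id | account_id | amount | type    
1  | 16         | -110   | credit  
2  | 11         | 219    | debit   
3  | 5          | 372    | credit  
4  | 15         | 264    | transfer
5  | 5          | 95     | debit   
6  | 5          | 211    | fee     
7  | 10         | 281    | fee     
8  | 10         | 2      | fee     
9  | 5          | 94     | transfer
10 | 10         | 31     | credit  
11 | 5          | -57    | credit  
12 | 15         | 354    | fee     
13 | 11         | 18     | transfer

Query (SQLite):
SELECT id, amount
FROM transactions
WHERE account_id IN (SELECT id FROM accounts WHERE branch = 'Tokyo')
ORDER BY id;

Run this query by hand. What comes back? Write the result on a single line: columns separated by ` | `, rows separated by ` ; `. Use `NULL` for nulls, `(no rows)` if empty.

2 | 219 ; 7 | 281 ; 8 | 2 ; 10 | 31 ; 13 | 18

Inner query: accounts.id where branch = 'Tokyo'.
Outer: keep transactions rows whose account_id is in that set.
Inner query → {10, 11}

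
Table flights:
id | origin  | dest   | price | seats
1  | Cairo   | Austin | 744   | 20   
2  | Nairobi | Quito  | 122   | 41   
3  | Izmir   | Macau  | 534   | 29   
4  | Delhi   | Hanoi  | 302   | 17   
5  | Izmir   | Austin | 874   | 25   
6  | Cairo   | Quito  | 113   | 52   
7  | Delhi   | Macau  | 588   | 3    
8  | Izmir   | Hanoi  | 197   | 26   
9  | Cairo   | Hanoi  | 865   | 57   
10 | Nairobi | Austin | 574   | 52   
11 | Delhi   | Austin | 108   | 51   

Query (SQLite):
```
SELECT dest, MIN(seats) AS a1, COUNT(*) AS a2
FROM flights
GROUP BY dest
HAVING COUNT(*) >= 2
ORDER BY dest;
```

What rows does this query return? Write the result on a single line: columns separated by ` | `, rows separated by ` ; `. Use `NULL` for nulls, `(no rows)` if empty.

Austin | 20 | 4 ; Hanoi | 17 | 3 ; Macau | 3 | 2 ; Quito | 41 | 2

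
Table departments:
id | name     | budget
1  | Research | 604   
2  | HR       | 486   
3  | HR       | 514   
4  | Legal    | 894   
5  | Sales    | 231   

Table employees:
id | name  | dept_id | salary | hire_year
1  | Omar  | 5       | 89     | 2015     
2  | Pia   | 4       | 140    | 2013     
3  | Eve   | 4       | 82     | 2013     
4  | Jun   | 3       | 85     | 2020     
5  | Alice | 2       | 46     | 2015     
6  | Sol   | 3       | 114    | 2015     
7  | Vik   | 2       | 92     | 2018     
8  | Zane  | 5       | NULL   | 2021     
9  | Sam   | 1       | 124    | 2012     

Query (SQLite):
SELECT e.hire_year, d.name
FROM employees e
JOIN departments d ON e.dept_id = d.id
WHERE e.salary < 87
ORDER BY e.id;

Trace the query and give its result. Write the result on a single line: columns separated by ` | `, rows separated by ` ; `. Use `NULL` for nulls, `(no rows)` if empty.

Each employees row matches the departments row where dept_id = departments.id.
Then keep rows with e.salary < 87.

2013 | Legal ; 2020 | HR ; 2015 | HR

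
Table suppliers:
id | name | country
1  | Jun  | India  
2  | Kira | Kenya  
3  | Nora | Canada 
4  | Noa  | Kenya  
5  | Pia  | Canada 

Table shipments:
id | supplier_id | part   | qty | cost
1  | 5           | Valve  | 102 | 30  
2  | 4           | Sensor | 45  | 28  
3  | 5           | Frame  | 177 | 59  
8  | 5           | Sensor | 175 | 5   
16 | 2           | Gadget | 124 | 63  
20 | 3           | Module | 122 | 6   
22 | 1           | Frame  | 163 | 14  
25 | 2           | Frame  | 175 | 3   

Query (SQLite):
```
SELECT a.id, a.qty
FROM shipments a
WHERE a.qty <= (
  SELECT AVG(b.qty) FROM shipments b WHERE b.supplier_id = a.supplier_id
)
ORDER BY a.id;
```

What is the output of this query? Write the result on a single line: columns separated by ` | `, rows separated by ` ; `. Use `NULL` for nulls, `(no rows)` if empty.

For each shipments row a, compute AVG(qty) over rows sharing a.supplier_id.
Keep row a if a.qty <= that per-group AVG.
  supplier_id=1: AVG(qty) = 163.0
  supplier_id=2: AVG(qty) = 149.5
  supplier_id=3: AVG(qty) = 122.0
  supplier_id=4: AVG(qty) = 45.0
  supplier_id=5: AVG(qty) = 151.333333

1 | 102 ; 2 | 45 ; 16 | 124 ; 20 | 122 ; 22 | 163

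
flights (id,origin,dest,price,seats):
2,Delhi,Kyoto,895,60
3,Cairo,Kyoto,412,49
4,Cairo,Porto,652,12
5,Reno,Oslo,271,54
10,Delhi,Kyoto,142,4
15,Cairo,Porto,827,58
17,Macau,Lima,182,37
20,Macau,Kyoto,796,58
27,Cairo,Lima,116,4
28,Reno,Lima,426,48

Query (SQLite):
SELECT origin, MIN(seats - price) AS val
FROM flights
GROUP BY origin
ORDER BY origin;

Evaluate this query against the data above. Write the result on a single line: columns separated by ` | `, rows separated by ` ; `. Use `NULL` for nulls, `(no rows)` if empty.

Cairo | -769 ; Delhi | -835 ; Macau | -738 ; Reno | -378

For each row compute seats - price.
Group by origin; take MIN of the expression per group.
  Cairo: ids {3, 4, 15, 27} → MIN(seats - price)=-769
  Delhi: ids {2, 10} → MIN(seats - price)=-835
  Macau: ids {17, 20} → MIN(seats - price)=-738
  Reno: ids {5, 28} → MIN(seats - price)=-378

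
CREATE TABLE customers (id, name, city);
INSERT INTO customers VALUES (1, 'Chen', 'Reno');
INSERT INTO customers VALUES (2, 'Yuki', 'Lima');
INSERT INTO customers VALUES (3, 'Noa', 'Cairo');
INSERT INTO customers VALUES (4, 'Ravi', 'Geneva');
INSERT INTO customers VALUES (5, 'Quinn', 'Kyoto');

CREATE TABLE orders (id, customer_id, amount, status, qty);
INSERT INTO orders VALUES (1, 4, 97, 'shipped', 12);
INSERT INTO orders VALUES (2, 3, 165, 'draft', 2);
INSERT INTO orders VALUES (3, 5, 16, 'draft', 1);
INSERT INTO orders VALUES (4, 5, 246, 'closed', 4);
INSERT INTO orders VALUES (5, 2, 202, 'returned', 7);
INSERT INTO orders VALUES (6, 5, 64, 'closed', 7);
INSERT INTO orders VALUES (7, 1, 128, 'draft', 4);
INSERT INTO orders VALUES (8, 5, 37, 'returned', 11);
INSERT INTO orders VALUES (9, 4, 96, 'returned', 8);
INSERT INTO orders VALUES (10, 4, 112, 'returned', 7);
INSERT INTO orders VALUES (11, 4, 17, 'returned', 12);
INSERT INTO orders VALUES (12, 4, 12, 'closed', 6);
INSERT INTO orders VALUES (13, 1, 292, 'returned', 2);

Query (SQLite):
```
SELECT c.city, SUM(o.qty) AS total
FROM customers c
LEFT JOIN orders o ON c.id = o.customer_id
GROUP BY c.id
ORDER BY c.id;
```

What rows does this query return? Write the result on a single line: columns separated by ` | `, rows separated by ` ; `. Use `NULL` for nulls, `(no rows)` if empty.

Reno | 6 ; Lima | 7 ; Cairo | 2 ; Geneva | 45 ; Kyoto | 23

LEFT JOIN keeps every customers row; unmatched ones get NULL for orders columns.
Group by customers.id and compute SUM(o.qty). SUM over an all-NULL group is NULL.
  1: ids {7, 13} → SUM(o.qty)=6
  2: ids {5} → SUM(o.qty)=7
  3: ids {2} → SUM(o.qty)=2
  4: ids {1, 9, 10, 11, 12} → SUM(o.qty)=45
  5: ids {3, 4, 6, 8} → SUM(o.qty)=23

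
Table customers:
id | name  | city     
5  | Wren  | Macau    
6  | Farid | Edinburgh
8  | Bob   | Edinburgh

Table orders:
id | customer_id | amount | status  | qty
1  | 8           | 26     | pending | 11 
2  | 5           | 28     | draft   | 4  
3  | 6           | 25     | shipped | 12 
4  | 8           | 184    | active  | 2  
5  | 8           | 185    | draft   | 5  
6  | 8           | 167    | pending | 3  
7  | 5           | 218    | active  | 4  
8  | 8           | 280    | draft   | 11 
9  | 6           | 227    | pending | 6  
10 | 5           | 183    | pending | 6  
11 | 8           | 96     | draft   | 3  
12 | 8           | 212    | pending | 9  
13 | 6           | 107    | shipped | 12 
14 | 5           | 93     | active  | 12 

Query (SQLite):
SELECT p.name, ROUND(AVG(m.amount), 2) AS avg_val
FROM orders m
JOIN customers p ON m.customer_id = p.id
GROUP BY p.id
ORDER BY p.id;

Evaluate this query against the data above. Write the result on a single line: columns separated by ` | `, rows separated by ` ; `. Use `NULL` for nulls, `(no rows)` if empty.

Wren | 130.5 ; Farid | 119.67 ; Bob | 164.29

Join each orders row to its customers via customer_id.
Group joined rows by customers.id; compute ROUND(AVG(m.amount), 2) per group.
  5: ids {2, 7, 10, 14} → ROUND(AVG(m.amount), 2)=130.5
  6: ids {3, 9, 13} → ROUND(AVG(m.amount), 2)=119.67
  8: ids {1, 4, 5, 6, 8, 11, 12} → ROUND(AVG(m.amount), 2)=164.29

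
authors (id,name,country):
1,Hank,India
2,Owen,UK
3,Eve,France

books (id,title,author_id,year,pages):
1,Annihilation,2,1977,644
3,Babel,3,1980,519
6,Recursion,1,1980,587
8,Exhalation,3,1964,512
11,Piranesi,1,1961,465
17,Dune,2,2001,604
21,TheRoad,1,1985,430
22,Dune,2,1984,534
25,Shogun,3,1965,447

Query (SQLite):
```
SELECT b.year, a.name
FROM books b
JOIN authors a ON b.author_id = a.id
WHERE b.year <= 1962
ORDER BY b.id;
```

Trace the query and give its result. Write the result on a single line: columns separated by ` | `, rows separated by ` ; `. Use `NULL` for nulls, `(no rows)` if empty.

Each books row matches the authors row where author_id = authors.id.
Then keep rows with b.year <= 1962.

1961 | Hank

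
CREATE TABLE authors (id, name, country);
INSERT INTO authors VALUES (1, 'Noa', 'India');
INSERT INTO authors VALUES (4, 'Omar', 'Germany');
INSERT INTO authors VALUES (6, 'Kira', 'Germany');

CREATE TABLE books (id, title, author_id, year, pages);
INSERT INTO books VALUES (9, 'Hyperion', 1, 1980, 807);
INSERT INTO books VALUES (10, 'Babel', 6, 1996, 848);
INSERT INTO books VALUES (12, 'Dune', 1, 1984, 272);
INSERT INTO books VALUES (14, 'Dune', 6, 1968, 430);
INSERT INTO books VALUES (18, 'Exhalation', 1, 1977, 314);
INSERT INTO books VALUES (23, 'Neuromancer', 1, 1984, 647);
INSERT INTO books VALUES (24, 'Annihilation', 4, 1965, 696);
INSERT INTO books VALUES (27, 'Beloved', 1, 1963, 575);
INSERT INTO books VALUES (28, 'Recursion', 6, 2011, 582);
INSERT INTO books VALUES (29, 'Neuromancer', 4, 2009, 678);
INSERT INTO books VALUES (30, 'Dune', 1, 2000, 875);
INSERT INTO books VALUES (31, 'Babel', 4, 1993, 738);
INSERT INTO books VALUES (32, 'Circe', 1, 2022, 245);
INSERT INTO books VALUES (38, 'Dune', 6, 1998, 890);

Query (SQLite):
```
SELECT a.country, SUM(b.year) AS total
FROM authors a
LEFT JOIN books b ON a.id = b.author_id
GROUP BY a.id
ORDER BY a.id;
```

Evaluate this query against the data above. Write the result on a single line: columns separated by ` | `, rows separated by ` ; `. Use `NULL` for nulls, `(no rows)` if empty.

LEFT JOIN keeps every authors row; unmatched ones get NULL for books columns.
Group by authors.id and compute SUM(b.year). SUM over an all-NULL group is NULL.
  1: ids {9, 12, 18, 23, 27, 30, 32} → SUM(b.year)=13910
  4: ids {24, 29, 31} → SUM(b.year)=5967
  6: ids {10, 14, 28, 38} → SUM(b.year)=7973

India | 13910 ; Germany | 5967 ; Germany | 7973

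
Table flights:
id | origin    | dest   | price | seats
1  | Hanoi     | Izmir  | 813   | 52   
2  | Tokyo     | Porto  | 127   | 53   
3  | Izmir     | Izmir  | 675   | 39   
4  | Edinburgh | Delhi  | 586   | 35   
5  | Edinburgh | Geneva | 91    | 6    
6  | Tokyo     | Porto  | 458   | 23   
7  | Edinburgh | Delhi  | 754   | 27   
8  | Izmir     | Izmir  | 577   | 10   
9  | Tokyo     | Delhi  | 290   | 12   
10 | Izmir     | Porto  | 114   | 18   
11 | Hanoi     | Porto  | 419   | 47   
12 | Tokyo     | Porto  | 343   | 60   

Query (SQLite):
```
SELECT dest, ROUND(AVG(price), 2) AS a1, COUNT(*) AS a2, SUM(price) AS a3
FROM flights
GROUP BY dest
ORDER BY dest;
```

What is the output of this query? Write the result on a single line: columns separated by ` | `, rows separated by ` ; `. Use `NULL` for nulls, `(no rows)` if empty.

Delhi | 543.33 | 3 | 1630 ; Geneva | 91 | 1 | 91 ; Izmir | 688.33 | 3 | 2065 ; Porto | 292.2 | 5 | 1461

Group flights by dest.
Per group compute: ROUND(AVG(price), 2), COUNT(*), SUM(price).
  Delhi: ids {4, 7, 9} → ROUND(AVG(price), 2)=543.33, COUNT(*)=3, SUM(price)=1630
  Geneva: ids {5} → ROUND(AVG(price), 2)=91, COUNT(*)=1, SUM(price)=91
  Izmir: ids {1, 3, 8} → ROUND(AVG(price), 2)=688.33, COUNT(*)=3, SUM(price)=2065
  Porto: ids {2, 6, 10, 11, 12} → ROUND(AVG(price), 2)=292.2, COUNT(*)=5, SUM(price)=1461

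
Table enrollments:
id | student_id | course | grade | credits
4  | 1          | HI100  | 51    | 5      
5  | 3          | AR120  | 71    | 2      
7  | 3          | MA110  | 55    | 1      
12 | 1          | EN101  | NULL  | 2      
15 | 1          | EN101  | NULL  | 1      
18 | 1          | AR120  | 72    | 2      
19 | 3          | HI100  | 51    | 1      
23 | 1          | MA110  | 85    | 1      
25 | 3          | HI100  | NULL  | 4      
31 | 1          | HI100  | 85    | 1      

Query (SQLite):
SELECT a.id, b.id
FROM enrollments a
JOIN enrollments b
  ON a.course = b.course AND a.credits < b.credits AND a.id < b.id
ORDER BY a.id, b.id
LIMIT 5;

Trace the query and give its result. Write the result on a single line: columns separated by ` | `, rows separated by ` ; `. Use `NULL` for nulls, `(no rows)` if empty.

19 | 25

Pairs (a,b) with same course, a.credits < b.credits, a.id < b.id.
course groups: AR120:{5,18} EN101:{12,15} HI100:{4,19,25,31} MA110:{7,23}
Ordered by (a.id, b.id); first 5.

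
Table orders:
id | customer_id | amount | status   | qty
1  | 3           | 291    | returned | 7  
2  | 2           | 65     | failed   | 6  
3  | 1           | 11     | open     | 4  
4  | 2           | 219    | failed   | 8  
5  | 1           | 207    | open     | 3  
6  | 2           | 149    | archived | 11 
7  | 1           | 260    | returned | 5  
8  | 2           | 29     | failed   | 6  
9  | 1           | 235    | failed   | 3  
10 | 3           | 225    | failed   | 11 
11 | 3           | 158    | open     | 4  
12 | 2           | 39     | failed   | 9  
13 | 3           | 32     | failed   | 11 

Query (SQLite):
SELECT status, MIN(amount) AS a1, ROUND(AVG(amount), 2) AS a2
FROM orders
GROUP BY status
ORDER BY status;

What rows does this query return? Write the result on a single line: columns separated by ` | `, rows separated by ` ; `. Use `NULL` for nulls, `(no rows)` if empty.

Group orders by status.
Per group compute: MIN(amount), ROUND(AVG(amount), 2).
  archived: ids {6} → MIN(amount)=149, ROUND(AVG(amount), 2)=149
  failed: ids {2, 4, 8, 9, 10, 12, 13} → MIN(amount)=29, ROUND(AVG(amount), 2)=120.57
  open: ids {3, 5, 11} → MIN(amount)=11, ROUND(AVG(amount), 2)=125.33
  returned: ids {1, 7} → MIN(amount)=260, ROUND(AVG(amount), 2)=275.5

archived | 149 | 149 ; failed | 29 | 120.57 ; open | 11 | 125.33 ; returned | 260 | 275.5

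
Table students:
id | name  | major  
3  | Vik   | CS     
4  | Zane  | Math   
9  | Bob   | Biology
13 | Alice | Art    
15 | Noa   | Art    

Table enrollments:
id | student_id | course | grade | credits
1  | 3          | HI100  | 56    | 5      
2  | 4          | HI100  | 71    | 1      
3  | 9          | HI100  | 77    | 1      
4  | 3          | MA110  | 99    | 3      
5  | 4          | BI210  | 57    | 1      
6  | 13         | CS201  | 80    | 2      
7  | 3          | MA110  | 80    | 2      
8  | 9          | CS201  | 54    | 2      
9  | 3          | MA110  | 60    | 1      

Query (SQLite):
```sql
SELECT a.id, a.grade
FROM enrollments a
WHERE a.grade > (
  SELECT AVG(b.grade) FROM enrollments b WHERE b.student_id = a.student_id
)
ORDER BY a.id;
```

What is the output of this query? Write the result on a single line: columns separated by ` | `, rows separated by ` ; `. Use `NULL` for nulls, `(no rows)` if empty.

2 | 71 ; 3 | 77 ; 4 | 99 ; 7 | 80

For each enrollments row a, compute AVG(grade) over rows sharing a.student_id.
Keep row a if a.grade > that per-group AVG.
  student_id=3: AVG(grade) = 73.75
  student_id=4: AVG(grade) = 64.0
  student_id=9: AVG(grade) = 65.5
  student_id=13: AVG(grade) = 80.0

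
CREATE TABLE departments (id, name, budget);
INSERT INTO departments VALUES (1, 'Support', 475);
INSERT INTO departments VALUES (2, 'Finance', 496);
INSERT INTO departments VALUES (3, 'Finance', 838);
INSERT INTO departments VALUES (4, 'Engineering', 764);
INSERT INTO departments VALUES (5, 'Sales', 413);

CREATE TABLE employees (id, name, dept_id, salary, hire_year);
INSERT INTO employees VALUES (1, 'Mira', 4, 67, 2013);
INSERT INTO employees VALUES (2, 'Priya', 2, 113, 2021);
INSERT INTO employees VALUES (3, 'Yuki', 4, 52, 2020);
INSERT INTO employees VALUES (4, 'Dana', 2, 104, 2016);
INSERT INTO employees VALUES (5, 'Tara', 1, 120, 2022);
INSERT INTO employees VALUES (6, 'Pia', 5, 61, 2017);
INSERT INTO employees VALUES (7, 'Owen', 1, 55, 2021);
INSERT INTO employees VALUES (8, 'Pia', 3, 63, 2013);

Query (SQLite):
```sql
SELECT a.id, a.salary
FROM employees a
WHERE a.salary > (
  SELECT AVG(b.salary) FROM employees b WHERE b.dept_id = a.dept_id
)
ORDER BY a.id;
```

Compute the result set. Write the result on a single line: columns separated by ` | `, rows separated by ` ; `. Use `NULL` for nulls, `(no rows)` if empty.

For each employees row a, compute AVG(salary) over rows sharing a.dept_id.
Keep row a if a.salary > that per-group AVG.
  dept_id=1: AVG(salary) = 87.5
  dept_id=2: AVG(salary) = 108.5
  dept_id=3: AVG(salary) = 63.0
  dept_id=4: AVG(salary) = 59.5
  dept_id=5: AVG(salary) = 61.0

1 | 67 ; 2 | 113 ; 5 | 120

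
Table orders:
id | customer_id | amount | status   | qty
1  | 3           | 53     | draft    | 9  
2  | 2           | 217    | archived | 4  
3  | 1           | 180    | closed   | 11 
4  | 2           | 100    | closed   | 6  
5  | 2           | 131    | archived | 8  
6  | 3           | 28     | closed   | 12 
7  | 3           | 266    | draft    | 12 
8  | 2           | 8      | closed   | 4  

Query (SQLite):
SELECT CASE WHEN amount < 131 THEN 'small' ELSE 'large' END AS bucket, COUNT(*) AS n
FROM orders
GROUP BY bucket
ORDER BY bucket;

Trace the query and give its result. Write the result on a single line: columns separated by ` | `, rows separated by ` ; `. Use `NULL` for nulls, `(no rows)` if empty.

large | 4 ; small | 4

Bucket rows by amount < 131 → 'small' else 'large'; count each bucket.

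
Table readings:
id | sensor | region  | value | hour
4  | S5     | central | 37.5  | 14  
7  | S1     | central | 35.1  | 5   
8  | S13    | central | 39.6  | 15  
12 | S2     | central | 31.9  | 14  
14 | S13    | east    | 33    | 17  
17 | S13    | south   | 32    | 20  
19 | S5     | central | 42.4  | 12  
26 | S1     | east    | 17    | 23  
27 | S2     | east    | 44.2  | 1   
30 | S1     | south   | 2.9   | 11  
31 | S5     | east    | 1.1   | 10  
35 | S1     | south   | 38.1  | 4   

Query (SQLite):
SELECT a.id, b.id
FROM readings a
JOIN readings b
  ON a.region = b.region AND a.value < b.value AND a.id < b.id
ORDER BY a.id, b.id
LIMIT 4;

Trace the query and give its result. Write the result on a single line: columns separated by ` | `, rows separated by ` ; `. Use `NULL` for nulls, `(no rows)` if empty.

4 | 8 ; 4 | 19 ; 7 | 8 ; 7 | 19

Pairs (a,b) with same region, a.value < b.value, a.id < b.id.
region groups: central:{4,7,8,12,19} east:{14,26,27,31} south:{17,30,35}
Ordered by (a.id, b.id); first 4.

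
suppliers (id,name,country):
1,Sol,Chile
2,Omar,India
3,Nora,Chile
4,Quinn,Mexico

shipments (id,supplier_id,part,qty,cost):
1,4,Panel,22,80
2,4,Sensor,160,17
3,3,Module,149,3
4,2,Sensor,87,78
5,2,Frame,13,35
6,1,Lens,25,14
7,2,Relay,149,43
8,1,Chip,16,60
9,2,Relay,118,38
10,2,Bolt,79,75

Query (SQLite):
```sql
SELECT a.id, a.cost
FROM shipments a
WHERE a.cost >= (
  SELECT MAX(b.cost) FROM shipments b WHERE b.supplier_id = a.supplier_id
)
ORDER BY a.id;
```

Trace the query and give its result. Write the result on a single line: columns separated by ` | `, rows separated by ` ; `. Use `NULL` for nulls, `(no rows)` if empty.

For each shipments row a, compute MAX(cost) over rows sharing a.supplier_id.
Keep row a if a.cost >= that per-group MAX.
  supplier_id=1: MAX(cost) = 60
  supplier_id=2: MAX(cost) = 78
  supplier_id=3: MAX(cost) = 3
  supplier_id=4: MAX(cost) = 80

1 | 80 ; 3 | 3 ; 4 | 78 ; 8 | 60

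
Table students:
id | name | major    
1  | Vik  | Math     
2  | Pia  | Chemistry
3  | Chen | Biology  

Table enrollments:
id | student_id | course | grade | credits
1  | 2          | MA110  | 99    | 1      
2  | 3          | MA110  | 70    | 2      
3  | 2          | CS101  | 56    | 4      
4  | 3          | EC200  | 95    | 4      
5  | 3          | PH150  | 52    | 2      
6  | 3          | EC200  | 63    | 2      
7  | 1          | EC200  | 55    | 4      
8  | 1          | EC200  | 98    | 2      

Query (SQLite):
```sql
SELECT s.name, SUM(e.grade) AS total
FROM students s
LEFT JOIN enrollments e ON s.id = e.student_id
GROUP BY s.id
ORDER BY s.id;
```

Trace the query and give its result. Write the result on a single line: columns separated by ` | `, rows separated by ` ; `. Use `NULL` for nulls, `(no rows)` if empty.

LEFT JOIN keeps every students row; unmatched ones get NULL for enrollments columns.
Group by students.id and compute SUM(e.grade). SUM over an all-NULL group is NULL.
  1: ids {7, 8} → SUM(e.grade)=153
  2: ids {1, 3} → SUM(e.grade)=155
  3: ids {2, 4, 5, 6} → SUM(e.grade)=280

Vik | 153 ; Pia | 155 ; Chen | 280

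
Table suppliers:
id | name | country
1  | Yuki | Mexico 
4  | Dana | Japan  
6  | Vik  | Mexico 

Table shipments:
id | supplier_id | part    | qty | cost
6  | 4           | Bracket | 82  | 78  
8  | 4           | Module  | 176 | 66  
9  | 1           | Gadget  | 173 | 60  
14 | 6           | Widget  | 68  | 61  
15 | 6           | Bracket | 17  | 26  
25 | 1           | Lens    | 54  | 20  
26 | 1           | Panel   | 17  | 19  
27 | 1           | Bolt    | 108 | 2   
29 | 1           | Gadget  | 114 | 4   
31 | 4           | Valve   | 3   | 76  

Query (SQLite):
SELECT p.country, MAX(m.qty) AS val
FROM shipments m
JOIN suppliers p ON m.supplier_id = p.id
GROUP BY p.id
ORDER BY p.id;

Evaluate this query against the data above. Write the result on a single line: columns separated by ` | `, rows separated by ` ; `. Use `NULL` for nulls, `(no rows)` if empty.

Mexico | 173 ; Japan | 176 ; Mexico | 68

Join each shipments row to its suppliers via supplier_id.
Group joined rows by suppliers.id; compute MAX(m.qty) per group.
  1: ids {9, 25, 26, 27, 29} → MAX(m.qty)=173
  4: ids {6, 8, 31} → MAX(m.qty)=176
  6: ids {14, 15} → MAX(m.qty)=68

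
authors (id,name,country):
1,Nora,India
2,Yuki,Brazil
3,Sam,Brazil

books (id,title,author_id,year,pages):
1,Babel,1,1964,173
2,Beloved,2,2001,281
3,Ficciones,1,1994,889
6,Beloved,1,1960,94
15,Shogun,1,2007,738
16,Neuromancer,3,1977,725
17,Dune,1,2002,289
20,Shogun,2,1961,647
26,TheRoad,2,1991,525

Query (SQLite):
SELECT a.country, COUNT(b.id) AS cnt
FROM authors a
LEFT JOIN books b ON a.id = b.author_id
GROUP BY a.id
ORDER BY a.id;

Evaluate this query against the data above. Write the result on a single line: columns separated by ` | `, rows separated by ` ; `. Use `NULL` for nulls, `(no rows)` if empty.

India | 5 ; Brazil | 3 ; Brazil | 1

LEFT JOIN keeps every authors row; unmatched ones get NULL for books columns.
Group by authors.id and compute COUNT(b.id). COUNT(col) of an all-NULL group is 0.
  1: ids {1, 3, 6, 15, 17} → COUNT(b.id)=5
  2: ids {2, 20, 26} → COUNT(b.id)=3
  3: ids {16} → COUNT(b.id)=1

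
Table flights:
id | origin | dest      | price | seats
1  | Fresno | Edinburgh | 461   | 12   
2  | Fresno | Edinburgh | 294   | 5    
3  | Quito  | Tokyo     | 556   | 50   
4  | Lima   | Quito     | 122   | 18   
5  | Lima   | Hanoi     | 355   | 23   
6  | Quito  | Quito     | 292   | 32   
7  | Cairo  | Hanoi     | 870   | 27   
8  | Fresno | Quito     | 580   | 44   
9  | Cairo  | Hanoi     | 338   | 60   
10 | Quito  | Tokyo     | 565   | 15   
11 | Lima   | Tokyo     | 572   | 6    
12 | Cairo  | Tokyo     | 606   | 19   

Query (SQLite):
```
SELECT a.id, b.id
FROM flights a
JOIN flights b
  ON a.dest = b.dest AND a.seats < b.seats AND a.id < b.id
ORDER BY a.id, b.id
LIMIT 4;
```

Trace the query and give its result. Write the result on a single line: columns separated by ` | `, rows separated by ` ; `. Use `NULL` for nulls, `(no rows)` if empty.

Pairs (a,b) with same dest, a.seats < b.seats, a.id < b.id.
dest groups: Edinburgh:{1,2} Hanoi:{5,7,9} Quito:{4,6,8} Tokyo:{3,10,11,12}
Ordered by (a.id, b.id); first 4.

4 | 6 ; 4 | 8 ; 5 | 7 ; 5 | 9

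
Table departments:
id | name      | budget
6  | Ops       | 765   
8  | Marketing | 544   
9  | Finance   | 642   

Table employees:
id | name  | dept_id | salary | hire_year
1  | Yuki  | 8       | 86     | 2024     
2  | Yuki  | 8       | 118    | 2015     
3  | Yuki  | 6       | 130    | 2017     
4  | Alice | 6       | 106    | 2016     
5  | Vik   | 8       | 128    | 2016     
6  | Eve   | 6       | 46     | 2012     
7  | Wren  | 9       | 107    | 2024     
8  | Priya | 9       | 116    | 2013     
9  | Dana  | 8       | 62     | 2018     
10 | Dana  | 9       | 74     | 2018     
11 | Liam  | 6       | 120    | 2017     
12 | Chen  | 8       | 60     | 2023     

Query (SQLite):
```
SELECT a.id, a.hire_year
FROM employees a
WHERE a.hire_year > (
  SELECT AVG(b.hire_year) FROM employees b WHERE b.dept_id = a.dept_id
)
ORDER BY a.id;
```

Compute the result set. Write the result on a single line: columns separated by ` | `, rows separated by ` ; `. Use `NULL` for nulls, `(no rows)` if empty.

1 | 2024 ; 3 | 2017 ; 4 | 2016 ; 7 | 2024 ; 11 | 2017 ; 12 | 2023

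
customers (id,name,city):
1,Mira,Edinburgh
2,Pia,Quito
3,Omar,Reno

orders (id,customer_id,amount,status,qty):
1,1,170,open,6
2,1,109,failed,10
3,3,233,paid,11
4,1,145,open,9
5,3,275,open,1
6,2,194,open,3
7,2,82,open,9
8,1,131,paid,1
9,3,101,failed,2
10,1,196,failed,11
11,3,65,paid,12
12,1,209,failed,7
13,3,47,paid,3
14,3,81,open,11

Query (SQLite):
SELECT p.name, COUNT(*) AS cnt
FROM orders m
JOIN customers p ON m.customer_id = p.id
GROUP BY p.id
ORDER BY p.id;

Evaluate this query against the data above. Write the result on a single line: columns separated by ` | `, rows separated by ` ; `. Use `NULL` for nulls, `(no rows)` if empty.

Join each orders row to its customers via customer_id.
Group joined rows by customers.id; compute COUNT(*) per group.
  1: ids {1, 2, 4, 8, 10, 12} → COUNT(*)=6
  2: ids {6, 7} → COUNT(*)=2
  3: ids {3, 5, 9, 11, 13, 14} → COUNT(*)=6

Mira | 6 ; Pia | 2 ; Omar | 6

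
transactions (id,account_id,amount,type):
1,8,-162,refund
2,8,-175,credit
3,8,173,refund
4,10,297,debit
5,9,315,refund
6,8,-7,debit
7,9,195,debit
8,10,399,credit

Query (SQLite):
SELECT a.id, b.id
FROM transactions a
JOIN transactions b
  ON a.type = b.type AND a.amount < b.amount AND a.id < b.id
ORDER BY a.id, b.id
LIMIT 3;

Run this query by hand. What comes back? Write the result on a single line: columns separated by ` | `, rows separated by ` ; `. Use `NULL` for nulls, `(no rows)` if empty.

Pairs (a,b) with same type, a.amount < b.amount, a.id < b.id.
type groups: credit:{2,8} debit:{4,6,7} refund:{1,3,5}
Ordered by (a.id, b.id); first 3.

1 | 3 ; 1 | 5 ; 2 | 8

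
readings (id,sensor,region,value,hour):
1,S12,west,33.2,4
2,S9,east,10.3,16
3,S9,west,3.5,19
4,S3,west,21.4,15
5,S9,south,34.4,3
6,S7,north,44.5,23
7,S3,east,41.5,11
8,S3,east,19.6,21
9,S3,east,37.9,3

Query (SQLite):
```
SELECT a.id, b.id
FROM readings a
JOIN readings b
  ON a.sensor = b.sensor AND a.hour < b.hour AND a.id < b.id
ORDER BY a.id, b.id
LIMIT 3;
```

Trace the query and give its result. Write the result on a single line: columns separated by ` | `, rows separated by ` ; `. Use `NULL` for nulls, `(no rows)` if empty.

2 | 3 ; 4 | 8 ; 7 | 8

Pairs (a,b) with same sensor, a.hour < b.hour, a.id < b.id.
sensor groups: S12:{1} S3:{4,7,8,9} S7:{6} S9:{2,3,5}
Ordered by (a.id, b.id); first 3.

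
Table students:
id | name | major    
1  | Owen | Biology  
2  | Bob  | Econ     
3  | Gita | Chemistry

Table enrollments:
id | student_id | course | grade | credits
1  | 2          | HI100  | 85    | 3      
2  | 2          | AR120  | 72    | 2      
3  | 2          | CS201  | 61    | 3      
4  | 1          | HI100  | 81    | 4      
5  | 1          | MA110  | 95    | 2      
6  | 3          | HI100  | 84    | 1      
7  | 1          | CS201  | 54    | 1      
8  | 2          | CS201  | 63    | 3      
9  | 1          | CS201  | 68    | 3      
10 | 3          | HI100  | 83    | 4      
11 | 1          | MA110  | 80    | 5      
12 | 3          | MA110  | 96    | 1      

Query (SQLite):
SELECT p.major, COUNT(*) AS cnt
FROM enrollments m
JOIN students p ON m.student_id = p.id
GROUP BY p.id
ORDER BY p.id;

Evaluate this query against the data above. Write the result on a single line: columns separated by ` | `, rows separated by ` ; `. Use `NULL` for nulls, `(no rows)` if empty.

Join each enrollments row to its students via student_id.
Group joined rows by students.id; compute COUNT(*) per group.
  1: ids {4, 5, 7, 9, 11} → COUNT(*)=5
  2: ids {1, 2, 3, 8} → COUNT(*)=4
  3: ids {6, 10, 12} → COUNT(*)=3

Biology | 5 ; Econ | 4 ; Chemistry | 3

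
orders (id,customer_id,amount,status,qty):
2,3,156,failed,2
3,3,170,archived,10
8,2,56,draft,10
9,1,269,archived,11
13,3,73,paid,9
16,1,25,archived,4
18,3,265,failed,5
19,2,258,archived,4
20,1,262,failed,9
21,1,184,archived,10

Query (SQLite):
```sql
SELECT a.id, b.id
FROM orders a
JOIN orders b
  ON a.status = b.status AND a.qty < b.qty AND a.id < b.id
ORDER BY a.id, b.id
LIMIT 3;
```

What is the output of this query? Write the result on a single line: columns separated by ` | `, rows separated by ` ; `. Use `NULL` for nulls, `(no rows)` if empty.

2 | 18 ; 2 | 20 ; 3 | 9

Pairs (a,b) with same status, a.qty < b.qty, a.id < b.id.
status groups: archived:{3,9,16,19,21} draft:{8} failed:{2,18,20} paid:{13}
Ordered by (a.id, b.id); first 3.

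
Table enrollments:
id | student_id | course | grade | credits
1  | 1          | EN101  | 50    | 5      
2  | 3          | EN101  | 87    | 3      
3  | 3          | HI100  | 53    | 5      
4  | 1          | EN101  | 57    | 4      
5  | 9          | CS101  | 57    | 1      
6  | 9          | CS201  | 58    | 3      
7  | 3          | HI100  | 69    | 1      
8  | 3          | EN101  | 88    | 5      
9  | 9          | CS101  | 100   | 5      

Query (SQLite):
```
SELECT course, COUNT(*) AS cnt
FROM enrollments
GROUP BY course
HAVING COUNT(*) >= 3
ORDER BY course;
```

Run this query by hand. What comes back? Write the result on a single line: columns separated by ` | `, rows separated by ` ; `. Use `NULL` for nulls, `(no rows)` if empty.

EN101 | 4

Partition enrollments by course; compute COUNT(*) within each group.
HAVING: keep groups with count ≥ 3.
  CS101: ids {5, 9} → COUNT(*)=2
  CS201: ids {6} → COUNT(*)=1
  EN101: ids {1, 2, 4, 8} → COUNT(*)=4
  HI100: ids {3, 7} → COUNT(*)=2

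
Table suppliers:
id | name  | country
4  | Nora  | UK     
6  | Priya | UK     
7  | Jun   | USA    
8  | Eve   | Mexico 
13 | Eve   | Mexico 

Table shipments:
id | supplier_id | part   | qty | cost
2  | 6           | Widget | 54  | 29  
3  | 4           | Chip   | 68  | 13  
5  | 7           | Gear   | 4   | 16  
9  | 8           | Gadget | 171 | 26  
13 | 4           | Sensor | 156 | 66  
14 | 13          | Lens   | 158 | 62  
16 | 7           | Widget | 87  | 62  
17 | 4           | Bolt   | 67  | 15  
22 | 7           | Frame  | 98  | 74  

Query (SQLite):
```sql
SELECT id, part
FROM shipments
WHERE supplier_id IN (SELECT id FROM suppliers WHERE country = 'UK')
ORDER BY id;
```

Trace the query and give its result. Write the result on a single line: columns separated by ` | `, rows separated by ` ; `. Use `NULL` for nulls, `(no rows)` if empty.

Inner query: suppliers.id where country = 'UK'.
Outer: keep shipments rows whose supplier_id is in that set.
Inner query → {4, 6}

2 | Widget ; 3 | Chip ; 13 | Sensor ; 17 | Bolt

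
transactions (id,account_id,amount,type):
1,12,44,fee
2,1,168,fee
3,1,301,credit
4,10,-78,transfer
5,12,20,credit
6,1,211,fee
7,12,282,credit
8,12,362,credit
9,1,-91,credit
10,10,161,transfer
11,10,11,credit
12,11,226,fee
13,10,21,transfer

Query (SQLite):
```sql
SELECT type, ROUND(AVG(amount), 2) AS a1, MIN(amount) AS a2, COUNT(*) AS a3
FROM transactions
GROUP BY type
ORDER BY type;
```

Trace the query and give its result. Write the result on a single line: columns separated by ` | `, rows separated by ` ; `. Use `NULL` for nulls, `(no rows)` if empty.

credit | 147.5 | -91 | 6 ; fee | 162.25 | 44 | 4 ; transfer | 34.67 | -78 | 3

Group transactions by type.
Per group compute: ROUND(AVG(amount), 2), MIN(amount), COUNT(*).
  credit: ids {3, 5, 7, 8, 9, 11} → ROUND(AVG(amount), 2)=147.5, MIN(amount)=-91, COUNT(*)=6
  fee: ids {1, 2, 6, 12} → ROUND(AVG(amount), 2)=162.25, MIN(amount)=44, COUNT(*)=4
  transfer: ids {4, 10, 13} → ROUND(AVG(amount), 2)=34.67, MIN(amount)=-78, COUNT(*)=3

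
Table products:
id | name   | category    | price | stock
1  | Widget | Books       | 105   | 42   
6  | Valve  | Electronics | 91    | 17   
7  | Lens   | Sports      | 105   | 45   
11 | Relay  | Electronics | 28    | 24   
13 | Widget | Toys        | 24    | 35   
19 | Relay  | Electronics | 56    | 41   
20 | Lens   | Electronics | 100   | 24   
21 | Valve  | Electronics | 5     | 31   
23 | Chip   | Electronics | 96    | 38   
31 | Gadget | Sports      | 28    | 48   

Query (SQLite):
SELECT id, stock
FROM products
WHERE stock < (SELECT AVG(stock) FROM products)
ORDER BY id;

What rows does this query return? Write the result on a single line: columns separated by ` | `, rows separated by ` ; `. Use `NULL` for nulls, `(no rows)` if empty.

6 | 17 ; 11 | 24 ; 20 | 24 ; 21 | 31

Scalar subquery: AVG(stock) over all products rows = 34.5.
Keep rows where stock < that value.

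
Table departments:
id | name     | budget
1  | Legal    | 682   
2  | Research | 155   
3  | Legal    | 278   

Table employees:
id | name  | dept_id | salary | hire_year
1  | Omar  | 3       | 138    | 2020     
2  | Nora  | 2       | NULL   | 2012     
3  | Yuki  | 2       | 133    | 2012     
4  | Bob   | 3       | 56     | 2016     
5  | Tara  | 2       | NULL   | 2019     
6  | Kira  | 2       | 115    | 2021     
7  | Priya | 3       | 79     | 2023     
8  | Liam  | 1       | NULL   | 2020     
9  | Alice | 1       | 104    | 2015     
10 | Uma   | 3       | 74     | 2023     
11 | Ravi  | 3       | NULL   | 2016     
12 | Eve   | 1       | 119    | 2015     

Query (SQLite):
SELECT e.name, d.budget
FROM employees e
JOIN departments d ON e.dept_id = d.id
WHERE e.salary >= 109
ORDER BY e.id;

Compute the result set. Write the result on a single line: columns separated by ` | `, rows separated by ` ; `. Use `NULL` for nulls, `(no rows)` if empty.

Each employees row matches the departments row where dept_id = departments.id.
Then keep rows with e.salary >= 109.

Omar | 278 ; Yuki | 155 ; Kira | 155 ; Eve | 682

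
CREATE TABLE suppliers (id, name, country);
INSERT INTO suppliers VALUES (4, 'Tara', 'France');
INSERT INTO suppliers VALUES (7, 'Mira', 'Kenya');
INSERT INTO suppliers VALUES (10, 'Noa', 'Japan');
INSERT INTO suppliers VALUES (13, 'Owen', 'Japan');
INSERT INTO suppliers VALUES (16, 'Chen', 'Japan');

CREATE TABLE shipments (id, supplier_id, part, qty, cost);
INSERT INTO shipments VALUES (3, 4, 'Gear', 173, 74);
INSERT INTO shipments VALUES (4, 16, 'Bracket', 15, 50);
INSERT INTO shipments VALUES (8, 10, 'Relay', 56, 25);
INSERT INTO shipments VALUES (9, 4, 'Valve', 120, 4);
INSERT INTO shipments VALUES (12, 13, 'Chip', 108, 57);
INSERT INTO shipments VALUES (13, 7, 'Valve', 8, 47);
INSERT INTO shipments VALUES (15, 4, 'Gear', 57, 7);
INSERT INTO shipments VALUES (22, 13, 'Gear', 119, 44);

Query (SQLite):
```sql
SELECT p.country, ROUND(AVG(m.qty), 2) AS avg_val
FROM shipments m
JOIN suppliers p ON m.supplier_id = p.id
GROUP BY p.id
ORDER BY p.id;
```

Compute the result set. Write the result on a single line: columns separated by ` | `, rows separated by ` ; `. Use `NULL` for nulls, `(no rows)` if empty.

France | 116.67 ; Kenya | 8 ; Japan | 56 ; Japan | 113.5 ; Japan | 15

Join each shipments row to its suppliers via supplier_id.
Group joined rows by suppliers.id; compute ROUND(AVG(m.qty), 2) per group.
  4: ids {3, 9, 15} → ROUND(AVG(m.qty), 2)=116.67
  7: ids {13} → ROUND(AVG(m.qty), 2)=8
  10: ids {8} → ROUND(AVG(m.qty), 2)=56
  13: ids {12, 22} → ROUND(AVG(m.qty), 2)=113.5
  16: ids {4} → ROUND(AVG(m.qty), 2)=15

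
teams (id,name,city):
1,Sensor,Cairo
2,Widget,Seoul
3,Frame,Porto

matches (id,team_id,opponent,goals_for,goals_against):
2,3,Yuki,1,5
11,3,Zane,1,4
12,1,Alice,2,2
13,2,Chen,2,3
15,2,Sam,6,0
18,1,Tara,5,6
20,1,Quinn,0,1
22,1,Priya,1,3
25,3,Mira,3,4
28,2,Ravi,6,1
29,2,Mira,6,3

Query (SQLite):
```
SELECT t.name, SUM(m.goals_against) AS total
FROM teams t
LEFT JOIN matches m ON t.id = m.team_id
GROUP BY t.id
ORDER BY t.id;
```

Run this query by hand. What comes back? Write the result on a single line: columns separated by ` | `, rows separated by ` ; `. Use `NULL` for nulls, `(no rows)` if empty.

Sensor | 12 ; Widget | 7 ; Frame | 13

LEFT JOIN keeps every teams row; unmatched ones get NULL for matches columns.
Group by teams.id and compute SUM(m.goals_against). SUM over an all-NULL group is NULL.
  1: ids {12, 18, 20, 22} → SUM(m.goals_against)=12
  2: ids {13, 15, 28, 29} → SUM(m.goals_against)=7
  3: ids {2, 11, 25} → SUM(m.goals_against)=13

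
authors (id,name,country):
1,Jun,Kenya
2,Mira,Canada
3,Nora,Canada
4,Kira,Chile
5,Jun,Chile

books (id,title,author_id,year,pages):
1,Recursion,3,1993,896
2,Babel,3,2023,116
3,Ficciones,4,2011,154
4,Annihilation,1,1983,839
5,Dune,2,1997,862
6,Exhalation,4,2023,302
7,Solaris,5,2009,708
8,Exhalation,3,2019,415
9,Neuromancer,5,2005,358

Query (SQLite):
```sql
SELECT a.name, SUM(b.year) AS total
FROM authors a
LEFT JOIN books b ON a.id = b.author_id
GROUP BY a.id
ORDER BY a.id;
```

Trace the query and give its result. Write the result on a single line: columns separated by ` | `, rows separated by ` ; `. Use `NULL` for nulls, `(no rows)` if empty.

Jun | 1983 ; Mira | 1997 ; Nora | 6035 ; Kira | 4034 ; Jun | 4014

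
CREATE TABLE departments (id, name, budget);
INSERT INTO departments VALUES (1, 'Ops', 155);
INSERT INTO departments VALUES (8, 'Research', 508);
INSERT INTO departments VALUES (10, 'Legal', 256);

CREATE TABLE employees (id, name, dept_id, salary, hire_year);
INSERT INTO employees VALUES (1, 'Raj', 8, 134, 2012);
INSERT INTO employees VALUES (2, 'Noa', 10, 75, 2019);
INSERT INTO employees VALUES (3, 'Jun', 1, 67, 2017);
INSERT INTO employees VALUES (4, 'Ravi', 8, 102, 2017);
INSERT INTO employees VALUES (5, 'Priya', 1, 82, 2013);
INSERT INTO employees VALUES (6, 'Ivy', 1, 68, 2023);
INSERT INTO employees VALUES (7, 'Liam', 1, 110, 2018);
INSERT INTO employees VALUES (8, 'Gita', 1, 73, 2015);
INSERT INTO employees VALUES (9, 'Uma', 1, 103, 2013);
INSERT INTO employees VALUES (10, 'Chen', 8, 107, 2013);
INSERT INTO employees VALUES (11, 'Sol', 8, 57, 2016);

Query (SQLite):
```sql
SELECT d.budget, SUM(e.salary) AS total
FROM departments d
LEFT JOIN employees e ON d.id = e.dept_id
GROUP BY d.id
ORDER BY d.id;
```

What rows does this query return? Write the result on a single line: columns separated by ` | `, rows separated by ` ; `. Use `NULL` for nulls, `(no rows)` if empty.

LEFT JOIN keeps every departments row; unmatched ones get NULL for employees columns.
Group by departments.id and compute SUM(e.salary). SUM over an all-NULL group is NULL.
  1: ids {3, 5, 6, 7, 8, 9} → SUM(e.salary)=503
  8: ids {1, 4, 10, 11} → SUM(e.salary)=400
  10: ids {2} → SUM(e.salary)=75

155 | 503 ; 508 | 400 ; 256 | 75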